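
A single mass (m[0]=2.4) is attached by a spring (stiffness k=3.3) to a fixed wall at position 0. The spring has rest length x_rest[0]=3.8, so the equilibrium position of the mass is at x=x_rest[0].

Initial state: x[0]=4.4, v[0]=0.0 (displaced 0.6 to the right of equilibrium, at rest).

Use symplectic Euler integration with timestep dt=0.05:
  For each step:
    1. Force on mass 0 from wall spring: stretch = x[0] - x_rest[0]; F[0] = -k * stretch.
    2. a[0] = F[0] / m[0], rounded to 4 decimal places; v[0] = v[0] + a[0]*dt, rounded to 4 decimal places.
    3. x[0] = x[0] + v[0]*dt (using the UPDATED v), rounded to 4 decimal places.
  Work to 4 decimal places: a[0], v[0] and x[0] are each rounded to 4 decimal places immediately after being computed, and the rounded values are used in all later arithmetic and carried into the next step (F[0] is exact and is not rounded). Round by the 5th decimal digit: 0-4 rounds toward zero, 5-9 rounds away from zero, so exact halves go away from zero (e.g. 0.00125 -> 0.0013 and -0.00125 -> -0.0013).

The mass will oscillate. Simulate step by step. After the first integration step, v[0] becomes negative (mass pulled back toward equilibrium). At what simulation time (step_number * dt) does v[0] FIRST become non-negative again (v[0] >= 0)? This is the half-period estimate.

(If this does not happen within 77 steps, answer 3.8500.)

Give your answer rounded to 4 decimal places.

Step 0: x=[4.4000] v=[0.0000]
Step 1: x=[4.3979] v=[-0.0413]
Step 2: x=[4.3938] v=[-0.0824]
Step 3: x=[4.3876] v=[-0.1232]
Step 4: x=[4.3794] v=[-0.1636]
Step 5: x=[4.3692] v=[-0.2034]
Step 6: x=[4.3571] v=[-0.2425]
Step 7: x=[4.3431] v=[-0.2808]
Step 8: x=[4.3272] v=[-0.3181]
Step 9: x=[4.3095] v=[-0.3543]
Step 10: x=[4.2900] v=[-0.3893]
Step 11: x=[4.2689] v=[-0.4230]
Step 12: x=[4.2461] v=[-0.4552]
Step 13: x=[4.2218] v=[-0.4859]
Step 14: x=[4.1961] v=[-0.5149]
Step 15: x=[4.1690] v=[-0.5421]
Step 16: x=[4.1406] v=[-0.5675]
Step 17: x=[4.1111] v=[-0.5909]
Step 18: x=[4.0805] v=[-0.6123]
Step 19: x=[4.0489] v=[-0.6316]
Step 20: x=[4.0165] v=[-0.6487]
Step 21: x=[3.9833] v=[-0.6636]
Step 22: x=[3.9495] v=[-0.6762]
Step 23: x=[3.9152] v=[-0.6865]
Step 24: x=[3.8805] v=[-0.6944]
Step 25: x=[3.8455] v=[-0.6999]
Step 26: x=[3.8104] v=[-0.7030]
Step 27: x=[3.7752] v=[-0.7037]
Step 28: x=[3.7401] v=[-0.7020]
Step 29: x=[3.7052] v=[-0.6979]
Step 30: x=[3.6706] v=[-0.6914]
Step 31: x=[3.6365] v=[-0.6825]
Step 32: x=[3.6029] v=[-0.6713]
Step 33: x=[3.5700] v=[-0.6578]
Step 34: x=[3.5379] v=[-0.6420]
Step 35: x=[3.5067] v=[-0.6240]
Step 36: x=[3.4765] v=[-0.6038]
Step 37: x=[3.4474] v=[-0.5816]
Step 38: x=[3.4195] v=[-0.5574]
Step 39: x=[3.3929] v=[-0.5312]
Step 40: x=[3.3677] v=[-0.5032]
Step 41: x=[3.3440] v=[-0.4735]
Step 42: x=[3.3219] v=[-0.4422]
Step 43: x=[3.3014] v=[-0.4093]
Step 44: x=[3.2827] v=[-0.3750]
Step 45: x=[3.2657] v=[-0.3394]
Step 46: x=[3.2506] v=[-0.3027]
Step 47: x=[3.2374] v=[-0.2649]
Step 48: x=[3.2261] v=[-0.2262]
Step 49: x=[3.2168] v=[-0.1867]
Step 50: x=[3.2095] v=[-0.1466]
Step 51: x=[3.2042] v=[-0.1060]
Step 52: x=[3.2010] v=[-0.0650]
Step 53: x=[3.1998] v=[-0.0238]
Step 54: x=[3.2007] v=[0.0175]
First v>=0 after going negative at step 54, time=2.7000

Answer: 2.7000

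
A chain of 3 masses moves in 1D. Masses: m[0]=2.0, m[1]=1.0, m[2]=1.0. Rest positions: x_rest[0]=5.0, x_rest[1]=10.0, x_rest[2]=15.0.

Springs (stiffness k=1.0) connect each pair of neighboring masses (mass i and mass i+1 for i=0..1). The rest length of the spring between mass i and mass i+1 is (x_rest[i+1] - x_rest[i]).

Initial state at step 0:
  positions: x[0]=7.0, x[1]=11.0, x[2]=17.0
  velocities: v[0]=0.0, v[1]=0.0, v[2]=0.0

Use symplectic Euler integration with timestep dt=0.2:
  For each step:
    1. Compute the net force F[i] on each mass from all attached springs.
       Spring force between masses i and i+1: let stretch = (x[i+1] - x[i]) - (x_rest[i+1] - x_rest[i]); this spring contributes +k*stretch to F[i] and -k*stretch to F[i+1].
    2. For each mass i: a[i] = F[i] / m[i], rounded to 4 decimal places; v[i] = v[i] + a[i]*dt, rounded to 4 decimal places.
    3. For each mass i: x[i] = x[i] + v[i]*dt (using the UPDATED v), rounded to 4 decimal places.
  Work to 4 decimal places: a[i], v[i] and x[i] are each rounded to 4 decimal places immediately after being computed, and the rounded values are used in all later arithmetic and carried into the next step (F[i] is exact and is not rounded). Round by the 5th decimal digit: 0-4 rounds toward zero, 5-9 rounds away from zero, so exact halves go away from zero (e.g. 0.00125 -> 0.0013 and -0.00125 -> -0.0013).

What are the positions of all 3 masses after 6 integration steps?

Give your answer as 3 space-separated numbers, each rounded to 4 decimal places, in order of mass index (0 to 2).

Answer: 6.7028 12.1413 16.4531

Derivation:
Step 0: x=[7.0000 11.0000 17.0000] v=[0.0000 0.0000 0.0000]
Step 1: x=[6.9800 11.0800 16.9600] v=[-0.1000 0.4000 -0.2000]
Step 2: x=[6.9420 11.2312 16.8848] v=[-0.1900 0.7560 -0.3760]
Step 3: x=[6.8898 11.4370 16.7835] v=[-0.2611 1.0289 -0.5067]
Step 4: x=[6.8285 11.6748 16.6683] v=[-0.3064 1.1888 -0.5760]
Step 5: x=[6.7641 11.9184 16.5534] v=[-0.3218 1.2182 -0.5747]
Step 6: x=[6.7028 12.1413 16.4531] v=[-0.3064 1.1143 -0.5017]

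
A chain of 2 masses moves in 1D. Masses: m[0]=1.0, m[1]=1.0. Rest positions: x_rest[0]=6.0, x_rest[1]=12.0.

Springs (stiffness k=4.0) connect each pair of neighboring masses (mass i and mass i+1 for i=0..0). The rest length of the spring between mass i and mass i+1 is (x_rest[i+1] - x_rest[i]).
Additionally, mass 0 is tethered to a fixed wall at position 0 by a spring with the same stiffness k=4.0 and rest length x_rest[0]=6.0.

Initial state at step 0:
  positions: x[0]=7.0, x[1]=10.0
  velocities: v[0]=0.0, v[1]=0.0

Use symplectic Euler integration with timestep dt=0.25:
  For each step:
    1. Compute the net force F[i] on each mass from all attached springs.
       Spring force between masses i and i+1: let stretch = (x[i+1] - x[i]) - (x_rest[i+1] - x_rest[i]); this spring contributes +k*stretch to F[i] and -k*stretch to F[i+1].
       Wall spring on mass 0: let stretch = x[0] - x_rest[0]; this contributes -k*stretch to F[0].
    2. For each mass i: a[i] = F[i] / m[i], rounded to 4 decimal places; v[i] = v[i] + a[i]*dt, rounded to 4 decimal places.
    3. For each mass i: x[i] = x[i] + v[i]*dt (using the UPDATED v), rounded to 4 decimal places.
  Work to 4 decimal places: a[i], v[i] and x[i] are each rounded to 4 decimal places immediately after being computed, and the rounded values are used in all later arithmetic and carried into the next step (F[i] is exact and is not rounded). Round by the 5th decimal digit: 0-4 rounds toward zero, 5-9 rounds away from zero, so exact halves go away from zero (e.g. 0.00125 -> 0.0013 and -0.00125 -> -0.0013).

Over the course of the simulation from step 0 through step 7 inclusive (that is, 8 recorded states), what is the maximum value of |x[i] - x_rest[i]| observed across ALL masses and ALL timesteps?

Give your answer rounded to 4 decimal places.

Step 0: x=[7.0000 10.0000] v=[0.0000 0.0000]
Step 1: x=[6.0000 10.7500] v=[-4.0000 3.0000]
Step 2: x=[4.6875 11.8125] v=[-5.2500 4.2500]
Step 3: x=[3.9844 12.5938] v=[-2.8125 3.1250]
Step 4: x=[4.4375 12.7227] v=[1.8125 0.5156]
Step 5: x=[5.8526 12.2803] v=[5.6602 -1.7696]
Step 6: x=[7.4114 11.7310] v=[6.2353 -2.1973]
Step 7: x=[8.1973 11.6018] v=[3.1435 -0.5169]
Max displacement = 2.1973

Answer: 2.1973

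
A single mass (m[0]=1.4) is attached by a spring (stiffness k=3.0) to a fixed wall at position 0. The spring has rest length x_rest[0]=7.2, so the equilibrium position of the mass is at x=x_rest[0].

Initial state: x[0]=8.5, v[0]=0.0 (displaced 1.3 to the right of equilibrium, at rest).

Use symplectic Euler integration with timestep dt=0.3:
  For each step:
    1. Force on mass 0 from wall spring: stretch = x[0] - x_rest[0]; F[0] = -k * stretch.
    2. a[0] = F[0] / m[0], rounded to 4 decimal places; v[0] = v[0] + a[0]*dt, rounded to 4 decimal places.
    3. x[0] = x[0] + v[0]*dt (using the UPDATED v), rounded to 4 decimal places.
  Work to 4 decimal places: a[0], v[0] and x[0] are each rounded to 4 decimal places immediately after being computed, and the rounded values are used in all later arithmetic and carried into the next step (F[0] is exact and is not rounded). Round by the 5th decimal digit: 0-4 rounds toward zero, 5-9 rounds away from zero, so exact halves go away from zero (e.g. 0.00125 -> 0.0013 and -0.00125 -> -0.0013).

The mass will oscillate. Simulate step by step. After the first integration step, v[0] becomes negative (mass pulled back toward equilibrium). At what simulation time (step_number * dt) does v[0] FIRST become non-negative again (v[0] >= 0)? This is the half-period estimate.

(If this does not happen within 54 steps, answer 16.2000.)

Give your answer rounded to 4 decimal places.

Step 0: x=[8.5000] v=[0.0000]
Step 1: x=[8.2493] v=[-0.8357]
Step 2: x=[7.7962] v=[-1.5103]
Step 3: x=[7.2281] v=[-1.8936]
Step 4: x=[6.6546] v=[-1.9117]
Step 5: x=[6.1863] v=[-1.5611]
Step 6: x=[5.9135] v=[-0.9094]
Step 7: x=[5.8888] v=[-0.0824]
Step 8: x=[6.1170] v=[0.7605]
First v>=0 after going negative at step 8, time=2.4000

Answer: 2.4000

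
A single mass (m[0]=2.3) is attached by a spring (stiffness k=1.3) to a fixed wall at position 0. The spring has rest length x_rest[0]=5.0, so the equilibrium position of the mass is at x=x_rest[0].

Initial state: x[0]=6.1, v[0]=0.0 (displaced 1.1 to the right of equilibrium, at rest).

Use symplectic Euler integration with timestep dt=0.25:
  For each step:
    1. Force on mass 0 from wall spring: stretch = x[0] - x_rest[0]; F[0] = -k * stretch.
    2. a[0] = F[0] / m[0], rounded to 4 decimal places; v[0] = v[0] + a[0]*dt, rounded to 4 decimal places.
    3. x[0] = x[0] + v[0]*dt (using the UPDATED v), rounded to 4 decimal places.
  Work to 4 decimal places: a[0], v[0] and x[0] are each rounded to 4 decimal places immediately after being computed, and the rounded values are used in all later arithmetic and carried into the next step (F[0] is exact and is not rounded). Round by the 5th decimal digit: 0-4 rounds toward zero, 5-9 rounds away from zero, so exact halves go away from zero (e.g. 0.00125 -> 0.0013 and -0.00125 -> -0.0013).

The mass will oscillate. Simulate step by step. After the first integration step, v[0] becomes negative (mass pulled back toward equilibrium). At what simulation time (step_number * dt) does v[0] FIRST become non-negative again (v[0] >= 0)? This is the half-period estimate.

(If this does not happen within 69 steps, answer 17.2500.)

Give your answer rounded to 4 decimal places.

Answer: 4.2500

Derivation:
Step 0: x=[6.1000] v=[0.0000]
Step 1: x=[6.0612] v=[-0.1554]
Step 2: x=[5.9849] v=[-0.3054]
Step 3: x=[5.8738] v=[-0.4446]
Step 4: x=[5.7318] v=[-0.5681]
Step 5: x=[5.5639] v=[-0.6715]
Step 6: x=[5.3761] v=[-0.7512]
Step 7: x=[5.1750] v=[-0.8044]
Step 8: x=[4.9677] v=[-0.8291]
Step 9: x=[4.7616] v=[-0.8245]
Step 10: x=[4.5639] v=[-0.7908]
Step 11: x=[4.3816] v=[-0.7292]
Step 12: x=[4.2212] v=[-0.6418]
Step 13: x=[4.0883] v=[-0.5318]
Step 14: x=[3.9876] v=[-0.4030]
Step 15: x=[3.9226] v=[-0.2600]
Step 16: x=[3.8957] v=[-0.1078]
Step 17: x=[3.9078] v=[0.0483]
First v>=0 after going negative at step 17, time=4.2500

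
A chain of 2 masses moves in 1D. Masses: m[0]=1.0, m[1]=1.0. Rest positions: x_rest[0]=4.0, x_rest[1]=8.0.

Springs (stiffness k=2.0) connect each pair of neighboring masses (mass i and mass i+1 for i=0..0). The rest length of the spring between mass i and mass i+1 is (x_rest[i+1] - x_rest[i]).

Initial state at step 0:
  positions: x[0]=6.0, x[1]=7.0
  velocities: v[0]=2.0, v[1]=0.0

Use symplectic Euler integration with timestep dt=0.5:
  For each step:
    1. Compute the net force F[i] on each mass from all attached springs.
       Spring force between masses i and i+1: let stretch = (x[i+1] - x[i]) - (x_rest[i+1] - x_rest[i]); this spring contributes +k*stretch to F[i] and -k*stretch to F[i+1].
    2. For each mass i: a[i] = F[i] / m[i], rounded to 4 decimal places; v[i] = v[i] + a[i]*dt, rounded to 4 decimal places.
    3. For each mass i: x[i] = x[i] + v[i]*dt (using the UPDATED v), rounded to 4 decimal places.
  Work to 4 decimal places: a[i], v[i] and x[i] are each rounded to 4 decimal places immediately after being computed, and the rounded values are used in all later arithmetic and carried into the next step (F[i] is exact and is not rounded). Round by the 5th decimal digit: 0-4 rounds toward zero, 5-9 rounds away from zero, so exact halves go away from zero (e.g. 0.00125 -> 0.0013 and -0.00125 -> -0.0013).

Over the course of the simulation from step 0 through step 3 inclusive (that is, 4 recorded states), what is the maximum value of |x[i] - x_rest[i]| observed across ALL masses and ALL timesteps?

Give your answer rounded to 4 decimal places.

Answer: 3.5000

Derivation:
Step 0: x=[6.0000 7.0000] v=[2.0000 0.0000]
Step 1: x=[5.5000 8.5000] v=[-1.0000 3.0000]
Step 2: x=[4.5000 10.5000] v=[-2.0000 4.0000]
Step 3: x=[4.5000 11.5000] v=[0.0000 2.0000]
Max displacement = 3.5000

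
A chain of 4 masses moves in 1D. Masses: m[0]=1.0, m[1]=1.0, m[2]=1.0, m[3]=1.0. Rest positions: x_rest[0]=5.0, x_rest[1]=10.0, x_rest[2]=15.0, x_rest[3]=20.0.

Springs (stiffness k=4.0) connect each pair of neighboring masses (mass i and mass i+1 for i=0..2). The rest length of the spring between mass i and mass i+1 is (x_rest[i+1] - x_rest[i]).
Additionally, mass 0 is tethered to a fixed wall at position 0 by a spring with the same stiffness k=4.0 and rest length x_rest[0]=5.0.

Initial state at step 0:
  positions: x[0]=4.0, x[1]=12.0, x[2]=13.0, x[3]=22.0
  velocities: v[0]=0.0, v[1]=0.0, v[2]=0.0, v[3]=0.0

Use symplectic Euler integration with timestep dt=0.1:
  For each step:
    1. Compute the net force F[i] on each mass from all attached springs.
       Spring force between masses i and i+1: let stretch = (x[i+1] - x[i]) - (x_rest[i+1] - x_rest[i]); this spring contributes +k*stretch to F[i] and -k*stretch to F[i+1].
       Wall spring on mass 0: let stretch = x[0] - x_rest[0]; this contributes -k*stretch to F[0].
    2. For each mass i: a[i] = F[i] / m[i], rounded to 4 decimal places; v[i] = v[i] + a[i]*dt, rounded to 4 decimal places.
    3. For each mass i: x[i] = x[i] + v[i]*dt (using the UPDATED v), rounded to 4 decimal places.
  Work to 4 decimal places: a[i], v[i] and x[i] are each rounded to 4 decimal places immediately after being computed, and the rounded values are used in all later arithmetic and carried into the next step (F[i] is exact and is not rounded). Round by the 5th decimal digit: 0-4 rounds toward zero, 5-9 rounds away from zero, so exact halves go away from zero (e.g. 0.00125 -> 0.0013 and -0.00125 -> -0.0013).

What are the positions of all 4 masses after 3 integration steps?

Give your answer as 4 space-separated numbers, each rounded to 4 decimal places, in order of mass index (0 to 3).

Step 0: x=[4.0000 12.0000 13.0000 22.0000] v=[0.0000 0.0000 0.0000 0.0000]
Step 1: x=[4.1600 11.7200 13.3200 21.8400] v=[1.6000 -2.8000 3.2000 -1.6000]
Step 2: x=[4.4560 11.2016 13.9168 21.5392] v=[2.9600 -5.1840 5.9680 -3.0080]
Step 3: x=[4.8436 10.5220 14.7099 21.1335] v=[3.8758 -6.7962 7.9309 -4.0570]

Answer: 4.8436 10.5220 14.7099 21.1335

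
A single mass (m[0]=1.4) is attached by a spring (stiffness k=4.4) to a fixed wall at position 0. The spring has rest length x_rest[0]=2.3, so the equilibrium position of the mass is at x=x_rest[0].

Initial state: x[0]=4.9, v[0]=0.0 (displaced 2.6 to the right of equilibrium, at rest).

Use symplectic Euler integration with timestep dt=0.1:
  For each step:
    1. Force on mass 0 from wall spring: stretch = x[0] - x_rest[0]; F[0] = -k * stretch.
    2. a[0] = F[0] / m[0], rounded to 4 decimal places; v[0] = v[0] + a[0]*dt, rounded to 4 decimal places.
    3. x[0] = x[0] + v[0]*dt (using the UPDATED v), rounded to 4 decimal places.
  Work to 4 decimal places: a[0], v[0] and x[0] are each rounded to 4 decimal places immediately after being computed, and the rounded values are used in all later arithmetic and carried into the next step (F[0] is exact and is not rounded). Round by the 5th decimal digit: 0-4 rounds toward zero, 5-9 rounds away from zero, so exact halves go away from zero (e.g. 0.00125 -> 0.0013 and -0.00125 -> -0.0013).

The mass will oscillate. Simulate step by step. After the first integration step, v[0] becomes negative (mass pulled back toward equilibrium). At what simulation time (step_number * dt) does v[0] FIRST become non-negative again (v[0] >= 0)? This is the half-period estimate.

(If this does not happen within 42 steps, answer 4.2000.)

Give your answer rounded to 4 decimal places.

Step 0: x=[4.9000] v=[0.0000]
Step 1: x=[4.8183] v=[-0.8171]
Step 2: x=[4.6574] v=[-1.6086]
Step 3: x=[4.4225] v=[-2.3495]
Step 4: x=[4.1208] v=[-3.0166]
Step 5: x=[3.7619] v=[-3.5889]
Step 6: x=[3.3571] v=[-4.0484]
Step 7: x=[2.9190] v=[-4.3806]
Step 8: x=[2.4615] v=[-4.5751]
Step 9: x=[1.9989] v=[-4.6259]
Step 10: x=[1.5458] v=[-4.5313]
Step 11: x=[1.1164] v=[-4.2943]
Step 12: x=[0.7242] v=[-3.9223]
Step 13: x=[0.3815] v=[-3.4271]
Step 14: x=[0.0991] v=[-2.8241]
Step 15: x=[-0.1141] v=[-2.1324]
Step 16: x=[-0.2515] v=[-1.3737]
Step 17: x=[-0.3087] v=[-0.5718]
Step 18: x=[-0.2839] v=[0.2481]
First v>=0 after going negative at step 18, time=1.8000

Answer: 1.8000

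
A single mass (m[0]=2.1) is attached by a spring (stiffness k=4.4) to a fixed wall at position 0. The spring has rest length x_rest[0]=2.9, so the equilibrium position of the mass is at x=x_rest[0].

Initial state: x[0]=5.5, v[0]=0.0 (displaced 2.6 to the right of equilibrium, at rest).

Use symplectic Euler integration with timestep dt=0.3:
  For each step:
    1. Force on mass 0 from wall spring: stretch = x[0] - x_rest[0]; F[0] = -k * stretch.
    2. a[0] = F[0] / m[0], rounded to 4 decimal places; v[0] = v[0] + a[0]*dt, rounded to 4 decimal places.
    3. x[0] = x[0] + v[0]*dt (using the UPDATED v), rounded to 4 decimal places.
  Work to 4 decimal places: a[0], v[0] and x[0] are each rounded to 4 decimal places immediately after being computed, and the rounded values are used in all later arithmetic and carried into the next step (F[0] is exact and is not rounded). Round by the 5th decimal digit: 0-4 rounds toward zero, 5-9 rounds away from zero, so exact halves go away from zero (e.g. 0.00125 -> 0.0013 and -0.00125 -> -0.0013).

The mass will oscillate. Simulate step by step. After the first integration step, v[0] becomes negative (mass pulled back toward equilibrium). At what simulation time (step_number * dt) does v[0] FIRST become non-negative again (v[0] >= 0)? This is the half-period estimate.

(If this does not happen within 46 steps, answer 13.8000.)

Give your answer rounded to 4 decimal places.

Step 0: x=[5.5000] v=[0.0000]
Step 1: x=[5.0097] v=[-1.6343]
Step 2: x=[4.1216] v=[-2.9604]
Step 3: x=[3.0031] v=[-3.7283]
Step 4: x=[1.8652] v=[-3.7931]
Step 5: x=[0.9224] v=[-3.1426]
Step 6: x=[0.3525] v=[-1.8996]
Step 7: x=[0.2630] v=[-0.2983]
Step 8: x=[0.6708] v=[1.3592]
First v>=0 after going negative at step 8, time=2.4000

Answer: 2.4000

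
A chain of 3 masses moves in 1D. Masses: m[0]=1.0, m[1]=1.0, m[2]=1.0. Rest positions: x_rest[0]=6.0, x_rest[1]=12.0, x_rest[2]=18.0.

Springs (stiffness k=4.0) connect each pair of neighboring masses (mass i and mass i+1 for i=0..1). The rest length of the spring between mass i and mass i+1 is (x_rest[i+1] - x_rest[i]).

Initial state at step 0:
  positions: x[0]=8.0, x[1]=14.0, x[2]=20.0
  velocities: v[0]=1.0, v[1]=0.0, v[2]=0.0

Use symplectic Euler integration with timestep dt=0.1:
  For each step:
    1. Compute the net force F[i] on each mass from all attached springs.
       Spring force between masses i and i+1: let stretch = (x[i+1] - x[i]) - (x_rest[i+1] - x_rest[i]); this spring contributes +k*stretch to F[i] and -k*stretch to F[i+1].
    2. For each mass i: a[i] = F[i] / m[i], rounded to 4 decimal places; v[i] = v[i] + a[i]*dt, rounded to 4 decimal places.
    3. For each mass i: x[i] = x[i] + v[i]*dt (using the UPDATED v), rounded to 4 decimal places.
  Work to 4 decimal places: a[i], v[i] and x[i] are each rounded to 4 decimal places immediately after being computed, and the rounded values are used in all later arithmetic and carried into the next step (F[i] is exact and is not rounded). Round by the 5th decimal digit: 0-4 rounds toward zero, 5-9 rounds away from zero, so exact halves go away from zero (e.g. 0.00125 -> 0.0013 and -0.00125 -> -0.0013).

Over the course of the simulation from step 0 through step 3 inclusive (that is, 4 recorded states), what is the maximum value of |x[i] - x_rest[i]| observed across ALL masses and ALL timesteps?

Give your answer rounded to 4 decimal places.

Answer: 2.2843

Derivation:
Step 0: x=[8.0000 14.0000 20.0000] v=[1.0000 0.0000 0.0000]
Step 1: x=[8.1000 14.0000 20.0000] v=[1.0000 0.0000 0.0000]
Step 2: x=[8.1960 14.0040 20.0000] v=[0.9600 0.0400 0.0000]
Step 3: x=[8.2843 14.0155 20.0002] v=[0.8832 0.1152 0.0016]
Max displacement = 2.2843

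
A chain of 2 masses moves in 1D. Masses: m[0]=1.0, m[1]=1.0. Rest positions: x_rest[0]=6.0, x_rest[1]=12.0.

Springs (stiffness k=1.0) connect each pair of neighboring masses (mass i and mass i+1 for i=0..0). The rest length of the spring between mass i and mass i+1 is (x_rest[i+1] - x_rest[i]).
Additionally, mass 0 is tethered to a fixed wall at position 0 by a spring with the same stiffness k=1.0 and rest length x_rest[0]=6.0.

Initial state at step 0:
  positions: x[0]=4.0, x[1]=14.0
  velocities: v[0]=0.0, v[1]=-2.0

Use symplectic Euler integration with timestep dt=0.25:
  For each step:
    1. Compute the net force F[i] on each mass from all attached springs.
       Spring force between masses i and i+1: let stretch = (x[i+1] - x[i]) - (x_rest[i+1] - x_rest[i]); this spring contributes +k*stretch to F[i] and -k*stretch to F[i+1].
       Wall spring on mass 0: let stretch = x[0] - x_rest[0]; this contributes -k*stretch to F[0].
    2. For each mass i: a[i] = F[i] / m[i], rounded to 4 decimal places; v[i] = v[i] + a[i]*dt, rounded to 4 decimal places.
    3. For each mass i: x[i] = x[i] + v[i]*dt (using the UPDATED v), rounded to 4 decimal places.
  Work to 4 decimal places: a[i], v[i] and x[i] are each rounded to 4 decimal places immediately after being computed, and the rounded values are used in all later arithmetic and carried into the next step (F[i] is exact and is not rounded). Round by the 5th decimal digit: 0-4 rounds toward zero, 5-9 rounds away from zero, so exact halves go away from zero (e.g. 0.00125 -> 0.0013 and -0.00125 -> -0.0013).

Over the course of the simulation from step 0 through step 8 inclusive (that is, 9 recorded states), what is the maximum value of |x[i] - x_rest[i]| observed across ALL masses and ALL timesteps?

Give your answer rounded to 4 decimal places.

Step 0: x=[4.0000 14.0000] v=[0.0000 -2.0000]
Step 1: x=[4.3750 13.2500] v=[1.5000 -3.0000]
Step 2: x=[5.0313 12.3203] v=[2.6250 -3.7188]
Step 3: x=[5.8287 11.3100] v=[3.1894 -4.0411]
Step 4: x=[6.6044 10.3322] v=[3.1026 -3.9114]
Step 5: x=[7.2003 9.4964] v=[2.3835 -3.3434]
Step 6: x=[7.4897 8.8921] v=[1.1575 -2.4174]
Step 7: x=[7.3986 8.5751] v=[-0.3643 -1.2680]
Step 8: x=[6.9187 8.5596] v=[-1.9198 -0.0621]
Max displacement = 3.4404

Answer: 3.4404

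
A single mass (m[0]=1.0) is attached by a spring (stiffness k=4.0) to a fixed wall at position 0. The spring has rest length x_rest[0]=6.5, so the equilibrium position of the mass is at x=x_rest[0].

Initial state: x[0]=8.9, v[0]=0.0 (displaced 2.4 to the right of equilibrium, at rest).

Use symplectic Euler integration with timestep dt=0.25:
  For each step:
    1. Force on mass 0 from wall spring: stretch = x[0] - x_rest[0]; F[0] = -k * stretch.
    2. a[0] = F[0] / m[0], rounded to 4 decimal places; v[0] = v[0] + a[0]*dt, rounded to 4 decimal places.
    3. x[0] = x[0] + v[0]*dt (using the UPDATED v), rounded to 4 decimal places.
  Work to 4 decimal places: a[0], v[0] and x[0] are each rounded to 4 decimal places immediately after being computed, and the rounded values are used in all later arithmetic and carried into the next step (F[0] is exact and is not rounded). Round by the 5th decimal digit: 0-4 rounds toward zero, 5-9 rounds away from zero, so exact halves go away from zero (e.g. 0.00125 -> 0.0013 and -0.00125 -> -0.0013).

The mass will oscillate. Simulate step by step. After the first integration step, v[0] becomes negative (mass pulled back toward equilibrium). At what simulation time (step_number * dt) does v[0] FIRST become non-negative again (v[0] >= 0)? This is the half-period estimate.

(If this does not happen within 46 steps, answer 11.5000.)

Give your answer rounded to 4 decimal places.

Answer: 1.7500

Derivation:
Step 0: x=[8.9000] v=[0.0000]
Step 1: x=[8.3000] v=[-2.4000]
Step 2: x=[7.2500] v=[-4.2000]
Step 3: x=[6.0125] v=[-4.9500]
Step 4: x=[4.8969] v=[-4.4625]
Step 5: x=[4.1821] v=[-2.8594]
Step 6: x=[4.0467] v=[-0.5415]
Step 7: x=[4.5247] v=[1.9118]
First v>=0 after going negative at step 7, time=1.7500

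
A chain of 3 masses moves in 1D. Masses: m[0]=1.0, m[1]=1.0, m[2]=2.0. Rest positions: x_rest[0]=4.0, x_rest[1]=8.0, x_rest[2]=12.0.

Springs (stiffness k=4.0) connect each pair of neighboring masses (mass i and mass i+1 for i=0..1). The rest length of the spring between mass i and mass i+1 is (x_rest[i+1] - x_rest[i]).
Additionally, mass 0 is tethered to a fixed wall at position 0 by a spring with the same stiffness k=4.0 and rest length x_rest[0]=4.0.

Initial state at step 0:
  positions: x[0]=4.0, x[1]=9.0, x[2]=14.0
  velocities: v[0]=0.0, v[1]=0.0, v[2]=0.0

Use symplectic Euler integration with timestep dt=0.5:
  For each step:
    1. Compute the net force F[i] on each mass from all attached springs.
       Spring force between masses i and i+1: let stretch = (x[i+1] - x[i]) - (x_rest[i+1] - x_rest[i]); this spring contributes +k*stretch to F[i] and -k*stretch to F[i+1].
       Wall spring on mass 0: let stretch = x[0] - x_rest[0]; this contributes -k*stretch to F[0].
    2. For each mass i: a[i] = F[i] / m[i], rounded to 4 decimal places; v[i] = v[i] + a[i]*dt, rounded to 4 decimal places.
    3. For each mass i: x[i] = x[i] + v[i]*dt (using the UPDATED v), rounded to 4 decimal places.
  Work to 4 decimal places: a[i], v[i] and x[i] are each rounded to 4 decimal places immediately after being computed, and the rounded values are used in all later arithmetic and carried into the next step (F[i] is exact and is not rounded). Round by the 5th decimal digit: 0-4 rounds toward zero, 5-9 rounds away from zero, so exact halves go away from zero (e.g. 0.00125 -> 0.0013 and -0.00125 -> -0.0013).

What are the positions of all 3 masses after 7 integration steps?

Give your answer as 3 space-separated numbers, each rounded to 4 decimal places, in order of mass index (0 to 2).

Step 0: x=[4.0000 9.0000 14.0000] v=[0.0000 0.0000 0.0000]
Step 1: x=[5.0000 9.0000 13.5000] v=[2.0000 0.0000 -1.0000]
Step 2: x=[5.0000 9.5000 12.7500] v=[0.0000 1.0000 -1.5000]
Step 3: x=[4.5000 8.7500 12.3750] v=[-1.0000 -1.5000 -0.7500]
Step 4: x=[3.7500 7.3750 12.1875] v=[-1.5000 -2.7500 -0.3750]
Step 5: x=[2.8750 7.1875 11.5938] v=[-1.7500 -0.3750 -1.1875]
Step 6: x=[3.4375 7.0938 10.7969] v=[1.1250 -0.1874 -1.5938]
Step 7: x=[4.2188 7.0469 10.1485] v=[1.5626 -0.0938 -1.2969]

Answer: 4.2188 7.0469 10.1485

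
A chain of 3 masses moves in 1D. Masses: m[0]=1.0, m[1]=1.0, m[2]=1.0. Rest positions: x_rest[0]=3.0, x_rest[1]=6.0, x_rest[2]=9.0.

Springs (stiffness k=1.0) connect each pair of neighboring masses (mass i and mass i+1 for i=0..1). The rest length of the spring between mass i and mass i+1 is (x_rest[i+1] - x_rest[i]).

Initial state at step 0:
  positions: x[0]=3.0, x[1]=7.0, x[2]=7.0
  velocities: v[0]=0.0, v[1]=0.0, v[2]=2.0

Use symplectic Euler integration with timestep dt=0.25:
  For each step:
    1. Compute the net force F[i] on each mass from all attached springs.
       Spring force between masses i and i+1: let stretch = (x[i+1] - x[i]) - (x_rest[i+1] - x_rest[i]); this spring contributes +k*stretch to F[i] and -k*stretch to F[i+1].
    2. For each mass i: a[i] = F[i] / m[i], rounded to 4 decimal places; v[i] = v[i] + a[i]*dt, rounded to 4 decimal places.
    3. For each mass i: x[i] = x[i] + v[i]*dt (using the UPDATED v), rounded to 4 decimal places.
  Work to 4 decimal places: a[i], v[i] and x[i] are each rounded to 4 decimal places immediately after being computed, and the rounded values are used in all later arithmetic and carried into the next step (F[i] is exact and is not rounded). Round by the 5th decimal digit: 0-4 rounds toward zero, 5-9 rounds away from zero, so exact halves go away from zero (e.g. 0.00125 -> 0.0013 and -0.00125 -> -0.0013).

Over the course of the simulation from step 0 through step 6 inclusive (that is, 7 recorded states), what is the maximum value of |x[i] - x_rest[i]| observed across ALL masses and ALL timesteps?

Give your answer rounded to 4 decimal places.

Answer: 2.4811

Derivation:
Step 0: x=[3.0000 7.0000 7.0000] v=[0.0000 0.0000 2.0000]
Step 1: x=[3.0625 6.7500 7.6875] v=[0.2500 -1.0000 2.7500]
Step 2: x=[3.1680 6.3281 8.5039] v=[0.4219 -1.6875 3.2656]
Step 3: x=[3.2835 5.8447 9.3718] v=[0.4619 -1.9336 3.4717]
Step 4: x=[3.3716 5.4217 10.2068] v=[0.3522 -1.6921 3.3399]
Step 5: x=[3.4003 5.1696 10.9302] v=[0.1147 -1.0084 2.8936]
Step 6: x=[3.3521 5.1670 11.4811] v=[-0.1930 -0.0106 2.2035]
Max displacement = 2.4811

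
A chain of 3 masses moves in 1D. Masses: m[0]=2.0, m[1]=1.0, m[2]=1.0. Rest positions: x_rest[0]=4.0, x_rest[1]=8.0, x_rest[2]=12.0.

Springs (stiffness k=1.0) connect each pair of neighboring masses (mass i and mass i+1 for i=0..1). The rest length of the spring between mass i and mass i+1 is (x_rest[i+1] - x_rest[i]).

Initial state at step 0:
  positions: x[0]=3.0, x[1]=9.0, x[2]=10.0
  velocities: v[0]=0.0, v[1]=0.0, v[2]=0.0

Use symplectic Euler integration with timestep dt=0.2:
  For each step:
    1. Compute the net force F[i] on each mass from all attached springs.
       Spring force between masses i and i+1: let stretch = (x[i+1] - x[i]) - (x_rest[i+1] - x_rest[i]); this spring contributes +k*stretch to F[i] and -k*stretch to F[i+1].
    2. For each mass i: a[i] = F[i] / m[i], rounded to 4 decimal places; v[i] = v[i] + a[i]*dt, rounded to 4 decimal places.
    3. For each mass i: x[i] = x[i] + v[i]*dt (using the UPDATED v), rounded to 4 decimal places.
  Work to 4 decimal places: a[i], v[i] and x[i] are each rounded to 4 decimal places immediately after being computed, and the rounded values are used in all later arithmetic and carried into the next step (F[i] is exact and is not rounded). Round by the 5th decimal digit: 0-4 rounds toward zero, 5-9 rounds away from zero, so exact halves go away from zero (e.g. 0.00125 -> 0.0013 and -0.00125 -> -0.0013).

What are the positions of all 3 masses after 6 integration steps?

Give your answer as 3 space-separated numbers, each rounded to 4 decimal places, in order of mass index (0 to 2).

Step 0: x=[3.0000 9.0000 10.0000] v=[0.0000 0.0000 0.0000]
Step 1: x=[3.0400 8.8000 10.1200] v=[0.2000 -1.0000 0.6000]
Step 2: x=[3.1152 8.4224 10.3472] v=[0.3760 -1.8880 1.1360]
Step 3: x=[3.2165 7.9095 10.6574] v=[0.5067 -2.5645 1.5510]
Step 4: x=[3.3317 7.3188 11.0177] v=[0.5760 -2.9535 1.8014]
Step 5: x=[3.4466 6.7166 11.3900] v=[0.5747 -3.0111 1.8616]
Step 6: x=[3.5469 6.1705 11.7354] v=[0.5017 -2.7304 1.7269]

Answer: 3.5469 6.1705 11.7354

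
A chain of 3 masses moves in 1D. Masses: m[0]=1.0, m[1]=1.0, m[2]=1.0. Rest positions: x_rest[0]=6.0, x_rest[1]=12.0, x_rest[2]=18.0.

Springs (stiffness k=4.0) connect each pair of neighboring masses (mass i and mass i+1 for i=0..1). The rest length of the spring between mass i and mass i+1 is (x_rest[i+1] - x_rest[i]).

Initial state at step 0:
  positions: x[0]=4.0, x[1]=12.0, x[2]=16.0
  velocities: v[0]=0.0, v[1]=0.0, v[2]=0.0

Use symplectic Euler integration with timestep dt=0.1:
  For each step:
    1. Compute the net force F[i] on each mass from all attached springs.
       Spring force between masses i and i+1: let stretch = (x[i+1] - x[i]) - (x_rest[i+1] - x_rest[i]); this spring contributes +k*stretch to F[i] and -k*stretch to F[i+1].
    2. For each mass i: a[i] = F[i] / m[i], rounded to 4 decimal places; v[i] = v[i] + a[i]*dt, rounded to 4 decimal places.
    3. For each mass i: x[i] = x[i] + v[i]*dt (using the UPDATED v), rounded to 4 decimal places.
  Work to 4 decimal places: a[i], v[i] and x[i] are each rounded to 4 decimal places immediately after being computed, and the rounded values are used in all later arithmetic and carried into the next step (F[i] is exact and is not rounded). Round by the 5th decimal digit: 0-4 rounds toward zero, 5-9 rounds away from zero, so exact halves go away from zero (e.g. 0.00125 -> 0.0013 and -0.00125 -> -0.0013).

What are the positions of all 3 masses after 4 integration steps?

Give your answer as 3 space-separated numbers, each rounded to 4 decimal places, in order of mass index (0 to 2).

Step 0: x=[4.0000 12.0000 16.0000] v=[0.0000 0.0000 0.0000]
Step 1: x=[4.0800 11.8400 16.0800] v=[0.8000 -1.6000 0.8000]
Step 2: x=[4.2304 11.5392 16.2304] v=[1.5040 -3.0080 1.5040]
Step 3: x=[4.4332 11.1337 16.4332] v=[2.0275 -4.0550 2.0275]
Step 4: x=[4.6640 10.6722 16.6640] v=[2.3077 -4.6154 2.3077]

Answer: 4.6640 10.6722 16.6640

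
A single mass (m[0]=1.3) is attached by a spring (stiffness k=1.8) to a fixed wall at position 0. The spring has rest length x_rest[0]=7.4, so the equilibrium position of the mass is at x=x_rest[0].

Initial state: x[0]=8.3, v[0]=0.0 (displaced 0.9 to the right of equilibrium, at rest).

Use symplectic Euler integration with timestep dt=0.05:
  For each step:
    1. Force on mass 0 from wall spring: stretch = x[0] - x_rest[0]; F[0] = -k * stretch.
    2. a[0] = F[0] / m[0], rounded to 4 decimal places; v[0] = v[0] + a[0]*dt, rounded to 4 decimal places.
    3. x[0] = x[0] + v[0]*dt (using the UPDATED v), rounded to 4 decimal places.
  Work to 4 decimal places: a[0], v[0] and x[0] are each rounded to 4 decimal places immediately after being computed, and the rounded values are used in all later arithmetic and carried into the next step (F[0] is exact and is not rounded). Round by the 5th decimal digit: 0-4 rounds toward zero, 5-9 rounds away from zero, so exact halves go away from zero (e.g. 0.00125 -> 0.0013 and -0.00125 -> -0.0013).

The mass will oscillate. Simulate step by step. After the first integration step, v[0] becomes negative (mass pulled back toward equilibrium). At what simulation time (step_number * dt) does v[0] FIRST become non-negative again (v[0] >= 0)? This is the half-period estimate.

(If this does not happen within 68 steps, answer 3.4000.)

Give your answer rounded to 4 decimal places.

Answer: 2.7000

Derivation:
Step 0: x=[8.3000] v=[0.0000]
Step 1: x=[8.2969] v=[-0.0623]
Step 2: x=[8.2907] v=[-0.1244]
Step 3: x=[8.2814] v=[-0.1861]
Step 4: x=[8.2690] v=[-0.2471]
Step 5: x=[8.2536] v=[-0.3073]
Step 6: x=[8.2353] v=[-0.3664]
Step 7: x=[8.2141] v=[-0.4242]
Step 8: x=[8.1901] v=[-0.4806]
Step 9: x=[8.1633] v=[-0.5353]
Step 10: x=[8.1339] v=[-0.5881]
Step 11: x=[8.1020] v=[-0.6389]
Step 12: x=[8.0676] v=[-0.6875]
Step 13: x=[8.0309] v=[-0.7337]
Step 14: x=[7.9920] v=[-0.7774]
Step 15: x=[7.9511] v=[-0.8184]
Step 16: x=[7.9083] v=[-0.8566]
Step 17: x=[7.8637] v=[-0.8918]
Step 18: x=[7.8175] v=[-0.9239]
Step 19: x=[7.7699] v=[-0.9528]
Step 20: x=[7.7210] v=[-0.9784]
Step 21: x=[7.6710] v=[-1.0006]
Step 22: x=[7.6200] v=[-1.0194]
Step 23: x=[7.5683] v=[-1.0346]
Step 24: x=[7.5160] v=[-1.0463]
Step 25: x=[7.4633] v=[-1.0543]
Step 26: x=[7.4104] v=[-1.0587]
Step 27: x=[7.3574] v=[-1.0594]
Step 28: x=[7.3046] v=[-1.0565]
Step 29: x=[7.2521] v=[-1.0499]
Step 30: x=[7.2001] v=[-1.0397]
Step 31: x=[7.1488] v=[-1.0259]
Step 32: x=[7.0984] v=[-1.0085]
Step 33: x=[7.0490] v=[-0.9876]
Step 34: x=[7.0008] v=[-0.9633]
Step 35: x=[6.9540] v=[-0.9357]
Step 36: x=[6.9088] v=[-0.9048]
Step 37: x=[6.8653] v=[-0.8708]
Step 38: x=[6.8236] v=[-0.8338]
Step 39: x=[6.7839] v=[-0.7939]
Step 40: x=[6.7463] v=[-0.7512]
Step 41: x=[6.7110] v=[-0.7059]
Step 42: x=[6.6781] v=[-0.6582]
Step 43: x=[6.6477] v=[-0.6082]
Step 44: x=[6.6199] v=[-0.5561]
Step 45: x=[6.5948] v=[-0.5021]
Step 46: x=[6.5725] v=[-0.4464]
Step 47: x=[6.5530] v=[-0.3891]
Step 48: x=[6.5365] v=[-0.3305]
Step 49: x=[6.5230] v=[-0.2707]
Step 50: x=[6.5125] v=[-0.2100]
Step 51: x=[6.5051] v=[-0.1486]
Step 52: x=[6.5008] v=[-0.0866]
Step 53: x=[6.4996] v=[-0.0244]
Step 54: x=[6.5015] v=[0.0379]
First v>=0 after going negative at step 54, time=2.7000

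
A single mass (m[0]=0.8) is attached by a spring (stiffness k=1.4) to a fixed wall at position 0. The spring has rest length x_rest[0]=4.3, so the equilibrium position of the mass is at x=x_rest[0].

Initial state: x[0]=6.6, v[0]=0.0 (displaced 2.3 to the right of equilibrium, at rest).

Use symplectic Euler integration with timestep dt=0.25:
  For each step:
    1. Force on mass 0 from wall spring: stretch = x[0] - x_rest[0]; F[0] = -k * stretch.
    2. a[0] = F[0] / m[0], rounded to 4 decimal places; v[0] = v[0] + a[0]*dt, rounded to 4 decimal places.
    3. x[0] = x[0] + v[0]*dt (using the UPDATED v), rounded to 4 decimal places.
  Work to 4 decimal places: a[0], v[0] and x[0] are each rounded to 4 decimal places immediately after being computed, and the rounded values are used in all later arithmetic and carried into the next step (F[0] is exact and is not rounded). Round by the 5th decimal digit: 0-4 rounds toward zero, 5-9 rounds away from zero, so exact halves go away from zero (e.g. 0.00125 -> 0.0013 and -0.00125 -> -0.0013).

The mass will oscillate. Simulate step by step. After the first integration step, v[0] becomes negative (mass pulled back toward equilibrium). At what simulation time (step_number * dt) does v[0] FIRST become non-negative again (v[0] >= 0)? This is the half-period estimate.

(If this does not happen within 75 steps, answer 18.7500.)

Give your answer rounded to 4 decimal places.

Step 0: x=[6.6000] v=[0.0000]
Step 1: x=[6.3484] v=[-1.0063]
Step 2: x=[5.8728] v=[-1.9025]
Step 3: x=[5.2252] v=[-2.5906]
Step 4: x=[4.4764] v=[-2.9954]
Step 5: x=[3.7083] v=[-3.0726]
Step 6: x=[3.0049] v=[-2.8137]
Step 7: x=[2.4431] v=[-2.2471]
Step 8: x=[2.0844] v=[-1.4347]
Step 9: x=[1.9681] v=[-0.4654]
Step 10: x=[2.1068] v=[0.5548]
First v>=0 after going negative at step 10, time=2.5000

Answer: 2.5000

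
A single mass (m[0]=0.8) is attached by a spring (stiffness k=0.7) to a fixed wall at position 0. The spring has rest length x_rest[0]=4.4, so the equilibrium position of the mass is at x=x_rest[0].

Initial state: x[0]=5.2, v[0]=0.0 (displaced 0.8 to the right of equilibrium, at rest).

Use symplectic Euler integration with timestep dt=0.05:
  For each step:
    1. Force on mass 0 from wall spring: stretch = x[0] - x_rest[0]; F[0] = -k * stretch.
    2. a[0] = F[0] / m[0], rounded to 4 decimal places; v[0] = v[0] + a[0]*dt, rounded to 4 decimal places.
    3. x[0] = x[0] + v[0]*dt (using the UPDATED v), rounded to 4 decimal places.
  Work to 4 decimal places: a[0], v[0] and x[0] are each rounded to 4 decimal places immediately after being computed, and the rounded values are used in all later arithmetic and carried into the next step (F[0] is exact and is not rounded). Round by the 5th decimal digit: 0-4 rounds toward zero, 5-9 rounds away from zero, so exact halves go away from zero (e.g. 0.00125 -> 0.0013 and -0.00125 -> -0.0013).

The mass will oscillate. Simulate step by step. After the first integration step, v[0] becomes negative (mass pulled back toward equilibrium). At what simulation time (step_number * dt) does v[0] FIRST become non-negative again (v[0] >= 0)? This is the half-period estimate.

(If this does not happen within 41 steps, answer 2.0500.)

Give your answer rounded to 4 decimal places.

Answer: 2.0500

Derivation:
Step 0: x=[5.2000] v=[0.0000]
Step 1: x=[5.1983] v=[-0.0350]
Step 2: x=[5.1948] v=[-0.0699]
Step 3: x=[5.1896] v=[-0.1047]
Step 4: x=[5.1826] v=[-0.1392]
Step 5: x=[5.1739] v=[-0.1734]
Step 6: x=[5.1635] v=[-0.2073]
Step 7: x=[5.1515] v=[-0.2407]
Step 8: x=[5.1378] v=[-0.2736]
Step 9: x=[5.1225] v=[-0.3059]
Step 10: x=[5.1056] v=[-0.3375]
Step 11: x=[5.0872] v=[-0.3684]
Step 12: x=[5.0673] v=[-0.3985]
Step 13: x=[5.0459] v=[-0.4277]
Step 14: x=[5.0231] v=[-0.4560]
Step 15: x=[4.9989] v=[-0.4833]
Step 16: x=[4.9734] v=[-0.5095]
Step 17: x=[4.9467] v=[-0.5346]
Step 18: x=[4.9188] v=[-0.5585]
Step 19: x=[4.8897] v=[-0.5812]
Step 20: x=[4.8596] v=[-0.6026]
Step 21: x=[4.8285] v=[-0.6227]
Step 22: x=[4.7964] v=[-0.6414]
Step 23: x=[4.7635] v=[-0.6587]
Step 24: x=[4.7298] v=[-0.6746]
Step 25: x=[4.6954] v=[-0.6890]
Step 26: x=[4.6603] v=[-0.7019]
Step 27: x=[4.6246] v=[-0.7133]
Step 28: x=[4.5884] v=[-0.7231]
Step 29: x=[4.5518] v=[-0.7313]
Step 30: x=[4.5149] v=[-0.7379]
Step 31: x=[4.4778] v=[-0.7429]
Step 32: x=[4.4405] v=[-0.7463]
Step 33: x=[4.4031] v=[-0.7481]
Step 34: x=[4.3657] v=[-0.7482]
Step 35: x=[4.3284] v=[-0.7467]
Step 36: x=[4.2912] v=[-0.7436]
Step 37: x=[4.2543] v=[-0.7388]
Step 38: x=[4.2177] v=[-0.7324]
Step 39: x=[4.1815] v=[-0.7244]
Step 40: x=[4.1458] v=[-0.7148]
Step 41: x=[4.1106] v=[-0.7037]
v[0] did not become non-negative within 41 steps; using fallback time=2.0500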